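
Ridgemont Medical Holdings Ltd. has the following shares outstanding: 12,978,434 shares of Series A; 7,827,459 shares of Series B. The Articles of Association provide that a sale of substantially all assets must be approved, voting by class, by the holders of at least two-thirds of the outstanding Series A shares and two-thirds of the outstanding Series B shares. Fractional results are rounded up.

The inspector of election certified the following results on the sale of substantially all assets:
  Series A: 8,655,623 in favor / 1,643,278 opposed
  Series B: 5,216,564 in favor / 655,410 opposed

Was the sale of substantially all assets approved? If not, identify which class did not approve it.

Series A: 2/3 of 12978434 = 8652289.33, rounded up to 8652290; 8,652,290 required, 8,655,623 in favor — approved.
Series B: 2/3 of 7827459 = 5218306; 5,218,306 required, 5,216,564 in favor — not approved.

Not approved — the Series B shares did not give the required vote.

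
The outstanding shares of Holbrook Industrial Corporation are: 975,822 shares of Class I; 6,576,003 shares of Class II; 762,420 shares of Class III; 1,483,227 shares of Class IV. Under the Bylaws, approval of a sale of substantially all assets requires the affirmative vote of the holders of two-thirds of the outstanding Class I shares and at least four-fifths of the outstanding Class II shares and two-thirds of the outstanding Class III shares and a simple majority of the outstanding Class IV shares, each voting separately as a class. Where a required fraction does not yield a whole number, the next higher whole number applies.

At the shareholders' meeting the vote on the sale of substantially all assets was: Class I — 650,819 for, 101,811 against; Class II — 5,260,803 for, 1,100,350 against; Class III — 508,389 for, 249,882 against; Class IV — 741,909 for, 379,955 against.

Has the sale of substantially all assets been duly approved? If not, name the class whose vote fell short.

Class I: 2/3 of 975822 = 650548; 650,548 required, 650,819 in favor — approved.
Class II: 4/5 of 6576003 = 5260802.40, rounded up to 5260803; 5,260,803 required, 5,260,803 in favor — approved.
Class III: 2/3 of 762420 = 508280; 508,280 required, 508,389 in favor — approved.
Class IV: a majority of 1483227 is 741614; 741,614 required, 741,909 in favor — approved.

Approved — every class gave the required vote.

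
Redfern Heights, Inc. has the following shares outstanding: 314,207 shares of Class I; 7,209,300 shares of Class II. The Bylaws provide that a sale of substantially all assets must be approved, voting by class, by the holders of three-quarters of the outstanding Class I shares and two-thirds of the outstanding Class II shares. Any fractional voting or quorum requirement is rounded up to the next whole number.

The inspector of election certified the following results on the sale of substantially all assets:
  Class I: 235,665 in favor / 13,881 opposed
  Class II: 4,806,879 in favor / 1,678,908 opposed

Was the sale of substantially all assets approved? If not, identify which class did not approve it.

Approved — every class gave the required vote.

Class I: 3/4 of 314207 = 235655.25, rounded up to 235656; 235,656 required, 235,665 in favor — approved.
Class II: 2/3 of 7209300 = 4806200; 4,806,200 required, 4,806,879 in favor — approved.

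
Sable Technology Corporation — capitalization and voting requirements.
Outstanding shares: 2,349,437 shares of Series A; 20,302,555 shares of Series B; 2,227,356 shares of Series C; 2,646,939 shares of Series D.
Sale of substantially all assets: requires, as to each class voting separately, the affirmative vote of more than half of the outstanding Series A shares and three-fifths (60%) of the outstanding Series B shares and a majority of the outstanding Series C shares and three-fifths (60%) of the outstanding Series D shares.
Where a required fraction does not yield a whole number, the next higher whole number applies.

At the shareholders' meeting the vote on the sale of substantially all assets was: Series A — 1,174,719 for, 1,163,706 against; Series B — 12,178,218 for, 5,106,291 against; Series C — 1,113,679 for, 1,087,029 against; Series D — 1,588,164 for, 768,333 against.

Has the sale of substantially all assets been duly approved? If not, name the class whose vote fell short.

Not approved — the Series B shares did not give the required vote.

Series A: a majority of 2349437 is 1174719; 1,174,719 required, 1,174,719 in favor — approved.
Series B: 3/5 of 20302555 = 12181533; 12,181,533 required, 12,178,218 in favor — not approved.
Series C: a majority of 2227356 is 1113679; 1,113,679 required, 1,113,679 in favor — approved.
Series D: 3/5 of 2646939 = 1588163.40, rounded up to 1588164; 1,588,164 required, 1,588,164 in favor — approved.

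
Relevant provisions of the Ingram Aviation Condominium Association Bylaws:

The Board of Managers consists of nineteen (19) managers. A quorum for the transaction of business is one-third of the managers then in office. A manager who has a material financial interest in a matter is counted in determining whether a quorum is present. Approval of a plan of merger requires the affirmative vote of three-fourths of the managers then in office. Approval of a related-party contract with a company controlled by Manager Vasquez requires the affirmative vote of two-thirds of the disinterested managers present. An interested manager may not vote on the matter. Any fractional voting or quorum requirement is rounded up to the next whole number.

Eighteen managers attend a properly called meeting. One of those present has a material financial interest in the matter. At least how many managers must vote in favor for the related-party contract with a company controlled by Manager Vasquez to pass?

The related-party contract with a company controlled by Manager Vasquez requires two-thirds of the disinterested managers present (18 − 1 = 17).
2/3 of 17 = 11.33, rounded up to 12.

12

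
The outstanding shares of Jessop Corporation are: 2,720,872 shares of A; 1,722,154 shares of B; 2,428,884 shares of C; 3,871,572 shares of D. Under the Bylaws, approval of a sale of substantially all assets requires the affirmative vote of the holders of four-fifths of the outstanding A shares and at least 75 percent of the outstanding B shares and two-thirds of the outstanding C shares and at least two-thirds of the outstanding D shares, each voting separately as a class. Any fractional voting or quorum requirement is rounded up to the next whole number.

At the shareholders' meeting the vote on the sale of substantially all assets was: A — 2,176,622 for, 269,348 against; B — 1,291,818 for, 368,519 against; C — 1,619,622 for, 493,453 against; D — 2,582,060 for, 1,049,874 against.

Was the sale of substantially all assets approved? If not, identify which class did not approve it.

Not approved — the A shares did not give the required vote.

A: 4/5 of 2720872 = 2176697.60, rounded up to 2176698; 2,176,698 required, 2,176,622 in favor — not approved.
B: 3/4 of 1722154 = 1291615.50, rounded up to 1291616; 1,291,616 required, 1,291,818 in favor — approved.
C: 2/3 of 2428884 = 1619256; 1,619,256 required, 1,619,622 in favor — approved.
D: 2/3 of 3871572 = 2581048; 2,581,048 required, 2,582,060 in favor — approved.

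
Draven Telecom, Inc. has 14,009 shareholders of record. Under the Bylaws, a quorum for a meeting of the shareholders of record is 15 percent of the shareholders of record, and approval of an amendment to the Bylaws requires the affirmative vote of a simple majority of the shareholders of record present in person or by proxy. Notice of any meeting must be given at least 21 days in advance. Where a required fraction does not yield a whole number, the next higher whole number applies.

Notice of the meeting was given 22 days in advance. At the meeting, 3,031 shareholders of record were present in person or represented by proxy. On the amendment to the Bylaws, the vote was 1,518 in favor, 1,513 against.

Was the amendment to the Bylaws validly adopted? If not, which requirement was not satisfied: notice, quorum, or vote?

Notice: 22 days given; 21 required. Satisfied.
Quorum: 15% of 14,009 = 2,101.35, rounded up to 2,102; 3,031 present. Satisfied.
Vote: requires a majority of those present (3,031); a majority of 3031 is 1516, so 1,516 needed; 1,518 in favor. Satisfied.

Valid — all requirements satisfied.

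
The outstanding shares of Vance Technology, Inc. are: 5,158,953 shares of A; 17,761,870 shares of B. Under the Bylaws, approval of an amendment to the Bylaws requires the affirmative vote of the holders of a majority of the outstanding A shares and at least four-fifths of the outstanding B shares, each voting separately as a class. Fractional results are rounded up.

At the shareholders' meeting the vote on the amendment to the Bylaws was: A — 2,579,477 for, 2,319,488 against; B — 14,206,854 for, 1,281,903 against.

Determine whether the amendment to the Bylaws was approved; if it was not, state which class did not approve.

Not approved — the B shares did not give the required vote.

A: a majority of 5158953 is 2579477; 2,579,477 required, 2,579,477 in favor — approved.
B: 4/5 of 17761870 = 14209496; 14,209,496 required, 14,206,854 in favor — not approved.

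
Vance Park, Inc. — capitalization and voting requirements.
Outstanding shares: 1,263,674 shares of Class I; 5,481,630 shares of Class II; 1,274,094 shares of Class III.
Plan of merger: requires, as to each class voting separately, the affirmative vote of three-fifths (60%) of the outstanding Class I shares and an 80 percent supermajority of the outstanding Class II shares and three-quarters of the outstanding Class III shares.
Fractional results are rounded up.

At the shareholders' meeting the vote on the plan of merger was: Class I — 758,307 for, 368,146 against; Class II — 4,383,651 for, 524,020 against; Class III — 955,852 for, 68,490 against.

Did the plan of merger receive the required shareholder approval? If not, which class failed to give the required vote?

Not approved — the Class II shares did not give the required vote.

Class I: 3/5 of 1263674 = 758204.40, rounded up to 758205; 758,205 required, 758,307 in favor — approved.
Class II: 4/5 of 5481630 = 4385304; 4,385,304 required, 4,383,651 in favor — not approved.
Class III: 3/4 of 1274094 = 955570.50, rounded up to 955571; 955,571 required, 955,852 in favor — approved.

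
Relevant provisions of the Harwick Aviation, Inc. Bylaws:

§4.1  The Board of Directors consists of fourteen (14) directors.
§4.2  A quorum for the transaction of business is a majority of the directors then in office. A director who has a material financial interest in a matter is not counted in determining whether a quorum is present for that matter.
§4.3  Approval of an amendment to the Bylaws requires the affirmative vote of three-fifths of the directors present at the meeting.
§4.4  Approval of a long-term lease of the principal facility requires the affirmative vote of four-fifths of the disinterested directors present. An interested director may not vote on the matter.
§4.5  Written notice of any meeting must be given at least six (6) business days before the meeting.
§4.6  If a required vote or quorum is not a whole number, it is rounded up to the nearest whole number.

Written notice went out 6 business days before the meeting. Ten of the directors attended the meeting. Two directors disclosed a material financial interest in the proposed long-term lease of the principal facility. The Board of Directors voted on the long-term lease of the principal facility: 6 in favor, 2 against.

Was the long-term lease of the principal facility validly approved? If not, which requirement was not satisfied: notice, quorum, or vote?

Notice: 6 business days given; 6 required (6 ≥ 6). Satisfied.
Quorum: 10 present, but the 2 interested directors do not count, leaving 8. Quorum is 8. Satisfied.
Vote: the long-term lease of the principal facility requires four-fifths of the disinterested directors present (10 − 2 = 8). 4/5 of 8 = 6.40, rounded up to 7, so 7 affirmative votes are needed; 6 voted in favor. Not satisfied.

Invalid — vote requirement not satisfied.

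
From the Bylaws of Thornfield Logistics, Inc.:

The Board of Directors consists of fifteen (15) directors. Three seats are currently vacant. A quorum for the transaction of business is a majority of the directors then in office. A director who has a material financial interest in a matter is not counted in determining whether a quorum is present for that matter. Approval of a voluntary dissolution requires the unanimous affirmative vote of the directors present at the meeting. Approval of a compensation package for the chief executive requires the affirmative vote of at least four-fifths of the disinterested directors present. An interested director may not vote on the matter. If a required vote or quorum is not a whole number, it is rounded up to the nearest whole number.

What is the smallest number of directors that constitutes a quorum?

A majority of 12 is 7.

7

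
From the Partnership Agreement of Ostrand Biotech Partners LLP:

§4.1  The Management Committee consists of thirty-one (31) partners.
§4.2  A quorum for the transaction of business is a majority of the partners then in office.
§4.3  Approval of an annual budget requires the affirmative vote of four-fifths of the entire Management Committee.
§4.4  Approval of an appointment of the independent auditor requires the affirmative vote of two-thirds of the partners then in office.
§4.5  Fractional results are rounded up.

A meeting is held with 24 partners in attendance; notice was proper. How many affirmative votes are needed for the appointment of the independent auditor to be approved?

21

The appointment of the independent auditor requires two-thirds of the partners then in office (31).
2/3 of 31 = 20.67, rounded up to 21.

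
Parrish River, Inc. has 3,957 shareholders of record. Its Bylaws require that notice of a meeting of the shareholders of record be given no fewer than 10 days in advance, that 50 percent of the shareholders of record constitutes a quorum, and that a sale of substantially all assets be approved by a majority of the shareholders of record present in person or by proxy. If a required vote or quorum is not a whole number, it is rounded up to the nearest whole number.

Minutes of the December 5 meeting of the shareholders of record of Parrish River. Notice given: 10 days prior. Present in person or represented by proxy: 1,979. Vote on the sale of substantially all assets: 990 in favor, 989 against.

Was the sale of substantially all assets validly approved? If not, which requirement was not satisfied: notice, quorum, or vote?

Notice: 10 days given; 10 required. Satisfied.
Quorum: 50% of 3,957 = 1,978.50, rounded up to 1,979; 1,979 present. Satisfied.
Vote: requires a majority of those present (1,979); a majority of 1979 is 990, so 990 needed; 990 in favor. Satisfied.

Valid — all requirements satisfied.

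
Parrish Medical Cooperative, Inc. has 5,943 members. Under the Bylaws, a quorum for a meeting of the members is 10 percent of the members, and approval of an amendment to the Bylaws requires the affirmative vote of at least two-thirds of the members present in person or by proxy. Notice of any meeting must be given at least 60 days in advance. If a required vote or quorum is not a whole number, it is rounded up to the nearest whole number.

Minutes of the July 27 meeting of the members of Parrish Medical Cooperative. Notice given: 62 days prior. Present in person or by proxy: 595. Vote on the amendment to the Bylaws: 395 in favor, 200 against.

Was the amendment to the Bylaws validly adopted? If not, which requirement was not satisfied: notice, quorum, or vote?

Notice: 62 days given; 60 required. Satisfied.
Quorum: 10% of 5,943 = 594.30, rounded up to 595; 595 present. Satisfied.
Vote: requires two-thirds of those present (595); 2/3 of 595 = 396.67, rounded up to 397, so 397 needed; 395 in favor. Not satisfied.

Invalid — vote requirement not satisfied.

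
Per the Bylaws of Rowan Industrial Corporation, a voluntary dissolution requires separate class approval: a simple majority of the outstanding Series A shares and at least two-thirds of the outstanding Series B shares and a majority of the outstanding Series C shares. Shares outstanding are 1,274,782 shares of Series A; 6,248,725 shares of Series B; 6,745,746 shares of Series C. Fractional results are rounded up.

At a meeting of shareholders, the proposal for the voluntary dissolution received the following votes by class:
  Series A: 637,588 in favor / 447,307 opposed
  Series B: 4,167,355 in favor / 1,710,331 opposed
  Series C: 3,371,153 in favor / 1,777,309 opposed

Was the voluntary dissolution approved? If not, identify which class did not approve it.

Not approved — the Series C shares did not give the required vote.

Series A: a majority of 1274782 is 637392; 637,392 required, 637,588 in favor — approved.
Series B: 2/3 of 6248725 = 4165816.67, rounded up to 4165817; 4,165,817 required, 4,167,355 in favor — approved.
Series C: a majority of 6745746 is 3372874; 3,372,874 required, 3,371,153 in favor — not approved.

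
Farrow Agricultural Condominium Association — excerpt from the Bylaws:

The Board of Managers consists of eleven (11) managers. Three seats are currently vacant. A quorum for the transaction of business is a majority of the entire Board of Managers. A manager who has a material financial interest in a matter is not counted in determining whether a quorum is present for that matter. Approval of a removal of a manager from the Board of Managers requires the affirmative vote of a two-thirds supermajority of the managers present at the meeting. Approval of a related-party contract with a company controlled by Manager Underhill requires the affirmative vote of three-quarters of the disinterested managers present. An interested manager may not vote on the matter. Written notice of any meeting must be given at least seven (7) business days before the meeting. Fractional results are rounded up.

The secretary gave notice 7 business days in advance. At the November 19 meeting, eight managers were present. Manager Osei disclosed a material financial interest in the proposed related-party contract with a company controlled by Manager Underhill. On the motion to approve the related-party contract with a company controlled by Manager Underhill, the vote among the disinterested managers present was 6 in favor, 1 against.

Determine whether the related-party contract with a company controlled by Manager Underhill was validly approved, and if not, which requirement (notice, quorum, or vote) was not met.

Valid — all requirements satisfied.

Notice: 7 business days given; 7 required (7 ≥ 7). Satisfied.
Quorum: 8 present, but the 1 interested manager does not count, leaving 7. Quorum is 6. Satisfied.
Vote: the related-party contract with a company controlled by Manager Underhill requires three-fourths of the disinterested managers present (8 − 1 = 7). 3/4 of 7 = 5.25, rounded up to 6, so 6 affirmative votes are needed; 6 voted in favor. Satisfied.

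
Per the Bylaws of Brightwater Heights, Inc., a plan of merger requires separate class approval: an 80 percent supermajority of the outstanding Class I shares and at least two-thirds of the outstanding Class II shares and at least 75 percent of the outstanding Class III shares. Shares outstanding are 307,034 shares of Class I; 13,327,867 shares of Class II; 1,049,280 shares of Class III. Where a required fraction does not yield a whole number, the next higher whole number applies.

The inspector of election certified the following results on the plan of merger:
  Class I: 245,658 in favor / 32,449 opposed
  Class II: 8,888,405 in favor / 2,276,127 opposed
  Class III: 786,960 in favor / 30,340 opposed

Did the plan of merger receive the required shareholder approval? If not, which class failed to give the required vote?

Class I: 4/5 of 307034 = 245627.20, rounded up to 245628; 245,628 required, 245,658 in favor — approved.
Class II: 2/3 of 13327867 = 8885244.67, rounded up to 8885245; 8,885,245 required, 8,888,405 in favor — approved.
Class III: 3/4 of 1049280 = 786960; 786,960 required, 786,960 in favor — approved.

Approved — every class gave the required vote.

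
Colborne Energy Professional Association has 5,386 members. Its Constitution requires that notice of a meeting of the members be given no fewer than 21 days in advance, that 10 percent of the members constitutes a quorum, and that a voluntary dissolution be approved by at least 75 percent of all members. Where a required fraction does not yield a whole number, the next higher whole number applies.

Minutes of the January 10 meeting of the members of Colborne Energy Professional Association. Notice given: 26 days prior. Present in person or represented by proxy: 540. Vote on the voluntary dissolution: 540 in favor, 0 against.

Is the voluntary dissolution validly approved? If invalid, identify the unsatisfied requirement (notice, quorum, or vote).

Notice: 26 days given; 21 required. Satisfied.
Quorum: 10% of 5,386 = 538.60, rounded up to 539; 540 present. Satisfied.
Vote: requires three-fourths of all members (5,386); 3/4 of 5386 = 4039.50, rounded up to 4040, so 4,040 needed; 540 in favor. Not satisfied.

Invalid — vote requirement not satisfied.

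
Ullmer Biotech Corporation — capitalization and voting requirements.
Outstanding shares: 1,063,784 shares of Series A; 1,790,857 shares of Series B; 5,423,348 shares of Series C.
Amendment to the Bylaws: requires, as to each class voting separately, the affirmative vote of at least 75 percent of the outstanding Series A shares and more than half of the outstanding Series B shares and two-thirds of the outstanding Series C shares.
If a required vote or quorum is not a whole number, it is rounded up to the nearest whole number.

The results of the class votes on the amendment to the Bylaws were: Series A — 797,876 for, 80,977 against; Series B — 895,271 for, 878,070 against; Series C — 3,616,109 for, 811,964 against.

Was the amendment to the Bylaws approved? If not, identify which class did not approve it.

Not approved — the Series B shares did not give the required vote.

Series A: 3/4 of 1063784 = 797838; 797,838 required, 797,876 in favor — approved.
Series B: a majority of 1790857 is 895429; 895,429 required, 895,271 in favor — not approved.
Series C: 2/3 of 5423348 = 3615565.33, rounded up to 3615566; 3,615,566 required, 3,616,109 in favor — approved.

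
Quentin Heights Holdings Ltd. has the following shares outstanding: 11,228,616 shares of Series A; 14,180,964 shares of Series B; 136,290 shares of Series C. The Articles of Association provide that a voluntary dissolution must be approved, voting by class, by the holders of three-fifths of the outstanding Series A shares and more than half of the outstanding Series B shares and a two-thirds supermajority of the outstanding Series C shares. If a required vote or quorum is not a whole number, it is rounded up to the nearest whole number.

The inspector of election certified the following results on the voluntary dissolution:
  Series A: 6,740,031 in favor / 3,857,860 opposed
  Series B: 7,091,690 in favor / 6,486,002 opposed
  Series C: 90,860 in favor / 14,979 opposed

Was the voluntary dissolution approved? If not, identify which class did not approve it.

Approved — every class gave the required vote.

Series A: 3/5 of 11228616 = 6737169.60, rounded up to 6737170; 6,737,170 required, 6,740,031 in favor — approved.
Series B: a majority of 14180964 is 7090483; 7,090,483 required, 7,091,690 in favor — approved.
Series C: 2/3 of 136290 = 90860; 90,860 required, 90,860 in favor — approved.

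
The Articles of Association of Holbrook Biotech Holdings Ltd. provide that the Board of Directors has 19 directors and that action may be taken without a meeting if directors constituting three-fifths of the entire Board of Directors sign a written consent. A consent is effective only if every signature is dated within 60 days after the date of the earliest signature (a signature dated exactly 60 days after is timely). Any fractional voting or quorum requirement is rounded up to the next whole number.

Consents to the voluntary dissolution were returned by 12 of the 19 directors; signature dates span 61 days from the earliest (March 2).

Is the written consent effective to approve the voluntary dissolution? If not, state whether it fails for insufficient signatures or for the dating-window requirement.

Signatures required: three-fifths of 19 — 3/5 of 19 = 11.40, rounded up to 12, so 12 needed; 12 signed. Sufficient.
Dating window: the latest signature is 61 days after the earliest; the limit is 60 days. Outside the window.

Not effective — dating-window requirement not satisfied.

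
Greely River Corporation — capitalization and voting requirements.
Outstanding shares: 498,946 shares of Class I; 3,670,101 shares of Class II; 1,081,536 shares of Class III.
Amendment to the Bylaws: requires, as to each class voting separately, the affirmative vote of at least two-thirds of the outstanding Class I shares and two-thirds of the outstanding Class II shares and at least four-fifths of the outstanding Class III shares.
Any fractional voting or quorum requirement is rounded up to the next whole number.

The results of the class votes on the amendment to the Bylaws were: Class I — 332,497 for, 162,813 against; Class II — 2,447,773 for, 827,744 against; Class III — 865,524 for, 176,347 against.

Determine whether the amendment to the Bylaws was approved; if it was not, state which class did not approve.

Not approved — the Class I shares did not give the required vote.

Class I: 2/3 of 498946 = 332630.67, rounded up to 332631; 332,631 required, 332,497 in favor — not approved.
Class II: 2/3 of 3670101 = 2446734; 2,446,734 required, 2,447,773 in favor — approved.
Class III: 4/5 of 1081536 = 865228.80, rounded up to 865229; 865,229 required, 865,524 in favor — approved.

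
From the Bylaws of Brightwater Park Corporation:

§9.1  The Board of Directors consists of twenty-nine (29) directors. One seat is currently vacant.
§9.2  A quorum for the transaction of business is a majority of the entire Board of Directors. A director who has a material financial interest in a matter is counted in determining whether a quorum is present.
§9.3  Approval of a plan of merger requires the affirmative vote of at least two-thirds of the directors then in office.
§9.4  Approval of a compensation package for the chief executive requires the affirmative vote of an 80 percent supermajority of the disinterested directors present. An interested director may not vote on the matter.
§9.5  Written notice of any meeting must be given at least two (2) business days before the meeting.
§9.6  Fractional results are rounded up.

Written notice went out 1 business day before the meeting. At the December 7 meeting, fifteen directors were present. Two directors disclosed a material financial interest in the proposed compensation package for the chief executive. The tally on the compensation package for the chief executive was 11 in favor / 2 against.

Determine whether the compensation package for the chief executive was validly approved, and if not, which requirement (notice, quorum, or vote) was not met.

Notice: 1 business day given; 2 required (1 < 2). Not satisfied.
Quorum: 15 present (interested directors count toward quorum); quorum is 15. Satisfied.
Vote: the compensation package for the chief executive requires four-fifths of the disinterested directors present (15 − 2 = 13). 4/5 of 13 = 10.40, rounded up to 11, so 11 affirmative votes are needed; 11 voted in favor. Satisfied.

Invalid — notice requirement not satisfied.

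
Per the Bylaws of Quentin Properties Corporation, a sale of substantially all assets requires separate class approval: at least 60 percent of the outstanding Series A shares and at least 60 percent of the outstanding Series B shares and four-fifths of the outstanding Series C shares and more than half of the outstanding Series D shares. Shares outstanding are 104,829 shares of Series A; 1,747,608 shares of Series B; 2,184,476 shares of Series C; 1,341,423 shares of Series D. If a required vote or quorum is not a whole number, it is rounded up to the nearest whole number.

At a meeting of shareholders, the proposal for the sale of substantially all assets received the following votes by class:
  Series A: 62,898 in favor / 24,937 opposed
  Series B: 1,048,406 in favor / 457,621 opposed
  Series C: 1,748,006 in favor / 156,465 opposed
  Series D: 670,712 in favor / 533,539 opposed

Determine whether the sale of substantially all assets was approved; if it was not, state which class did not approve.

Series A: 3/5 of 104829 = 62897.40, rounded up to 62898; 62,898 required, 62,898 in favor — approved.
Series B: 3/5 of 1747608 = 1048564.80, rounded up to 1048565; 1,048,565 required, 1,048,406 in favor — not approved.
Series C: 4/5 of 2184476 = 1747580.80, rounded up to 1747581; 1,747,581 required, 1,748,006 in favor — approved.
Series D: a majority of 1341423 is 670712; 670,712 required, 670,712 in favor — approved.

Not approved — the Series B shares did not give the required vote.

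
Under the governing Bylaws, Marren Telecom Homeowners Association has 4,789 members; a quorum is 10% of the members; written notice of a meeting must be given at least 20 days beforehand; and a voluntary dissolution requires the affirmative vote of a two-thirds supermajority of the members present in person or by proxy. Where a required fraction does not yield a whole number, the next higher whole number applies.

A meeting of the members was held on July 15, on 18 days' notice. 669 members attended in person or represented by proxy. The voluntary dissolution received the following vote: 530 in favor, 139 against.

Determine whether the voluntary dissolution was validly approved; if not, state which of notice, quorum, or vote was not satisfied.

Invalid — notice requirement not satisfied.

Notice: 18 days given; 20 required. Not satisfied.
Quorum: 10% of 4,789 = 478.90, rounded up to 479; 669 present. Satisfied.
Vote: requires two-thirds of those present (669); 2/3 of 669 = 446, so 446 needed; 530 in favor. Satisfied.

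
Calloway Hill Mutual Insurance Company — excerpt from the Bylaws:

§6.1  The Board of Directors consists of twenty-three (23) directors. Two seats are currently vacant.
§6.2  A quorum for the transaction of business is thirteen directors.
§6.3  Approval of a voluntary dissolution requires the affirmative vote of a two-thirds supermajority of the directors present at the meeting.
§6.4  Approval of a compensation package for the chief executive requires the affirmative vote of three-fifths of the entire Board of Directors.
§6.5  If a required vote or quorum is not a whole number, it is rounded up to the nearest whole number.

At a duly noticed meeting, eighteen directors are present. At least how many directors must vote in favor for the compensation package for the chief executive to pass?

14

The compensation package for the chief executive requires three-fifths of the entire Board of Directors (23).
3/5 of 23 = 13.80, rounded up to 14.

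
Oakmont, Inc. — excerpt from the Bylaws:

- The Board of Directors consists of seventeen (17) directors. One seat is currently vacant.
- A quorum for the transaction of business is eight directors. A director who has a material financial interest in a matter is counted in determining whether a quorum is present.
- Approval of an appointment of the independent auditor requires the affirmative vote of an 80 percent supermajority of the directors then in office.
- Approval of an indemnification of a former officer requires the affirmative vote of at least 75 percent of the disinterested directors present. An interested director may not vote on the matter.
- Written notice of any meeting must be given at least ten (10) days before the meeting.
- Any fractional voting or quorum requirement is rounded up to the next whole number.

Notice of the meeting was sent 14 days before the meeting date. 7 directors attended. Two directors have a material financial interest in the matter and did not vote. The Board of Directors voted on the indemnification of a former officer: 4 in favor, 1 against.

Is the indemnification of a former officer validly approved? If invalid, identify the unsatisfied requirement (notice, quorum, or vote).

Notice: 14 days given; 10 required (14 ≥ 10). Satisfied.
Quorum: 7 present (interested directors count toward quorum); quorum is 8. Not satisfied.
Vote: the indemnification of a former officer requires three-fourths of the disinterested directors present (7 − 2 = 5). 3/4 of 5 = 3.75, rounded up to 4, so 4 affirmative votes are needed; 4 voted in favor. Satisfied. (Moot — without a quorum no business can be validly transacted.)

Invalid — quorum requirement not satisfied.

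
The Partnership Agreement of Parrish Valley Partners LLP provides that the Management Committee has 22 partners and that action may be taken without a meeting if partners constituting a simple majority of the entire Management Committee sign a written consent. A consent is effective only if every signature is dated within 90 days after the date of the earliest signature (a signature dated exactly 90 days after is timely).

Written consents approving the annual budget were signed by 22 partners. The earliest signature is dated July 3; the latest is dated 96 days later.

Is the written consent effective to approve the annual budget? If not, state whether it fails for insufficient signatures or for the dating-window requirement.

Signatures required: a simple majority of 22 — a majority of 22 is 12, so 12 needed; 22 signed. Sufficient.
Dating window: the latest signature is 96 days after the earliest; the limit is 90 days. Outside the window.

Not effective — dating-window requirement not satisfied.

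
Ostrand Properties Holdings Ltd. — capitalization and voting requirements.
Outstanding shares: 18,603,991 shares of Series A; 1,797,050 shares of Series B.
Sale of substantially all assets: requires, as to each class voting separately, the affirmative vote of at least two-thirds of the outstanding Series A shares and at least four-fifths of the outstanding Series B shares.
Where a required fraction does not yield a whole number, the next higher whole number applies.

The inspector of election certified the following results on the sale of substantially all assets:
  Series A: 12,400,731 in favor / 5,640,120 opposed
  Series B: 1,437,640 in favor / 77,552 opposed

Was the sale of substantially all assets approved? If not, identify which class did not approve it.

Not approved — the Series A shares did not give the required vote.

Series A: 2/3 of 18603991 = 12402660.67, rounded up to 12402661; 12,402,661 required, 12,400,731 in favor — not approved.
Series B: 4/5 of 1797050 = 1437640; 1,437,640 required, 1,437,640 in favor — approved.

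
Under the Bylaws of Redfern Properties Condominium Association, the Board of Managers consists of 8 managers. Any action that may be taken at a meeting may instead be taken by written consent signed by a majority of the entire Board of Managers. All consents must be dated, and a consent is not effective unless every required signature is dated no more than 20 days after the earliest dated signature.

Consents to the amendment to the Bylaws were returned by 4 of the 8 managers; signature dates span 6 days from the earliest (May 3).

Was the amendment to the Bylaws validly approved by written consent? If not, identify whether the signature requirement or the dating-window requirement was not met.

Not effective — insufficient signatures.

Signatures required: a majority of 8 — a majority of 8 is 5, so 5 needed; 4 signed. Insufficient.
Dating window: the latest signature is 6 days after the earliest; the limit is 20 days. Within the window.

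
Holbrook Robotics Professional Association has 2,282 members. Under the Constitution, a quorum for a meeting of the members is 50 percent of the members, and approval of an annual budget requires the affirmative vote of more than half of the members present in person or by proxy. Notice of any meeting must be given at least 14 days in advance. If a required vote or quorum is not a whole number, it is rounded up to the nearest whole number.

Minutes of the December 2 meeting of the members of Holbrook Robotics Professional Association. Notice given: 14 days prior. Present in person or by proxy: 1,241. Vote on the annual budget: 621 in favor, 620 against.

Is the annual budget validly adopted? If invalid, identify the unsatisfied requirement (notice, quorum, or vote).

Valid — all requirements satisfied.

Notice: 14 days given; 14 required. Satisfied.
Quorum: 50% of 2,282 = 1,141; 1,241 present. Satisfied.
Vote: requires a majority of those present (1,241); a majority of 1241 is 621, so 621 needed; 621 in favor. Satisfied.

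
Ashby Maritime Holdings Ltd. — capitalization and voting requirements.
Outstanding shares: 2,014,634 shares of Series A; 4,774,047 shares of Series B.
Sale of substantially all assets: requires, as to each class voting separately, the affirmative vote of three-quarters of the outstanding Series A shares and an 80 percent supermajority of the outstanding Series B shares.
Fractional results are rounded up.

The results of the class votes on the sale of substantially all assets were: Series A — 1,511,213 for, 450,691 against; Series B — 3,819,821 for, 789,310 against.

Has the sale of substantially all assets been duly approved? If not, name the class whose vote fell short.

Series A: 3/4 of 2014634 = 1510975.50, rounded up to 1510976; 1,510,976 required, 1,511,213 in favor — approved.
Series B: 4/5 of 4774047 = 3819237.60, rounded up to 3819238; 3,819,238 required, 3,819,821 in favor — approved.

Approved — every class gave the required vote.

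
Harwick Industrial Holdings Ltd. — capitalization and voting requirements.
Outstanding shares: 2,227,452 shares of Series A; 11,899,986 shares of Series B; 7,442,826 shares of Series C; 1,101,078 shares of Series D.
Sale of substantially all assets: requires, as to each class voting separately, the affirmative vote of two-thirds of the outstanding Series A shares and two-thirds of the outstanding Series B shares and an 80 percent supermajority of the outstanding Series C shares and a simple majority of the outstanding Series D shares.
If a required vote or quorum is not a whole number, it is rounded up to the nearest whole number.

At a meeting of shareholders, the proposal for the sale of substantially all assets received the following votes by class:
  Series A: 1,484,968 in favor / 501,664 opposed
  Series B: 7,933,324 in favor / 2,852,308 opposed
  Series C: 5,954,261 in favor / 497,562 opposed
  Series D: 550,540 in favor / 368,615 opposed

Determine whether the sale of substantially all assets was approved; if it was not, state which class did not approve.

Series A: 2/3 of 2227452 = 1484968; 1,484,968 required, 1,484,968 in favor — approved.
Series B: 2/3 of 11899986 = 7933324; 7,933,324 required, 7,933,324 in favor — approved.
Series C: 4/5 of 7442826 = 5954260.80, rounded up to 5954261; 5,954,261 required, 5,954,261 in favor — approved.
Series D: a majority of 1101078 is 550540; 550,540 required, 550,540 in favor — approved.

Approved — every class gave the required vote.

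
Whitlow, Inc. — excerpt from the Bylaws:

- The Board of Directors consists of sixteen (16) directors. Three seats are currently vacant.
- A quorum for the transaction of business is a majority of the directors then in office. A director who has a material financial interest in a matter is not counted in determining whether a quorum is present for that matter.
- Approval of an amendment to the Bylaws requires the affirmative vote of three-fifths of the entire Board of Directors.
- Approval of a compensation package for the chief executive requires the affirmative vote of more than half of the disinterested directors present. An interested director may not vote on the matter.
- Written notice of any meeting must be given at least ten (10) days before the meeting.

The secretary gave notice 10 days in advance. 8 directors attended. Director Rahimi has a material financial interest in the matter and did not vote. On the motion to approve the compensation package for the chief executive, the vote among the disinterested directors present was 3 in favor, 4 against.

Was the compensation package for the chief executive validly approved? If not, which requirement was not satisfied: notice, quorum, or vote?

Invalid — vote requirement not satisfied.

Notice: 10 days given; 10 required (10 ≥ 10). Satisfied.
Quorum: 8 present, but the 1 interested director does not count, leaving 7. Quorum is 7. Satisfied.
Vote: the compensation package for the chief executive requires a majority of the disinterested directors present (8 − 1 = 7). A majority of 7 is 4, so 4 affirmative votes are needed; 3 voted in favor. Not satisfied.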